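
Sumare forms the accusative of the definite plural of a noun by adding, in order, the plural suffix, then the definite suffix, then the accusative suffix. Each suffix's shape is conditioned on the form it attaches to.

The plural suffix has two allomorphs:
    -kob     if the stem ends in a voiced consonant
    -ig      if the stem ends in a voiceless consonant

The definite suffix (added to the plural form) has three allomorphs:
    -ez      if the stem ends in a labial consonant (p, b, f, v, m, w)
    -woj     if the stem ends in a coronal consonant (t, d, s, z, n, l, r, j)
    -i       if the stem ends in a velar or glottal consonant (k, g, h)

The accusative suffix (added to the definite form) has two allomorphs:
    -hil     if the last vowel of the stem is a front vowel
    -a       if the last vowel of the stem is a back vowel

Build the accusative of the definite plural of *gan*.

The final consonant of *gan* is /n/, which is voiced, so the plural suffix is -kob, giving *gankob*.
The plural form *gankob*: final consonant = /b/, labial → -ez → *gankobez*.
The definite form *gankobez* — last vowel /e/ (a front vowel) → -hil → *gankobezhil*.

gankobezhil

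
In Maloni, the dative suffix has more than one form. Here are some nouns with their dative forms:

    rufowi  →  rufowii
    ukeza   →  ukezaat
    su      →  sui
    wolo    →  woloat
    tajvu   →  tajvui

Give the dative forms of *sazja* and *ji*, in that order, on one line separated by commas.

sazjaat, jii

Looking at the last vowel of each stem: -i when the last vowel of the stem is a high vowel (*rufowi*, *su*, *tajvu*); -at when the last vowel of the stem is a non-high vowel (*ukeza*, *wolo*).
*sazja*: last vowel = /a/, a non-high vowel → -at → *sazjaat*.
The last vowel of *ji* is /i/, which is a high vowel, so the suffix is -i, giving *jii*.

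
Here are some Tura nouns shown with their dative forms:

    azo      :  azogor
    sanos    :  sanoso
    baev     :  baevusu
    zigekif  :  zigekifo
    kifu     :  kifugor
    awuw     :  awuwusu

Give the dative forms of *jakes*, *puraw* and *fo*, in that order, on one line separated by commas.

jakeso, purawusu, fogor

The suffix is conditioned by the final sound: -o when the stem ends in a voiceless consonant (*sanos*, *zigekif*); -usu when the stem ends in a voiced consonant (*baev*, *awuw*); -gor when the stem ends in a vowel (*azo*, *kifu*).
*jakes* — final sound /s/ (a voiceless consonant) → -o → *jakeso*.
Since the final sound of *puraw* is /w/ (a voiced consonant), it takes -usu, giving *purawusu*.
*fo*: final sound = /o/, a vowel → -gor → *fogor*.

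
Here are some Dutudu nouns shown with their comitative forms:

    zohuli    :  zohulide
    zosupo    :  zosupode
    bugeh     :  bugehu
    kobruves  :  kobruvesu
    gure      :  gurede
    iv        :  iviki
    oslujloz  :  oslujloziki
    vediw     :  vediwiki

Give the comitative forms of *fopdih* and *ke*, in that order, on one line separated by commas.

fopdihu, kede

The pattern is voicing of the final sound: -u when the stem ends in a voiceless consonant (*bugeh*, *kobruves*); -iki when the stem ends in a voiced consonant (*iv*, *oslujloz*, *vediw*); -de when the stem ends in a vowel (*zohuli*, *zosupo*, *gure*).
The final sound of *fopdih* is /h/, which is a voiceless consonant, so the suffix is -u, giving *fopdihu*.
*ke*: final sound = /e/, a vowel → -de → *kede*.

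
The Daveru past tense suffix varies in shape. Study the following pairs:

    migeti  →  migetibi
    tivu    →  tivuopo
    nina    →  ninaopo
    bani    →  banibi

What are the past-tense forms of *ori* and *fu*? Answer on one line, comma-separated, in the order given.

The suffix is conditioned by the last vowel: -bi when the last vowel of the stem is a front vowel (*migeti*, *bani*); -opo when the last vowel of the stem is a back vowel (*tivu*, *nina*).
*ori* — last vowel /i/ (a front vowel) → -bi → *oribi*.
The last vowel of *fu* is /u/, which is a back vowel, so the suffix is -opo, giving *fuopo*.

oribi, fuopo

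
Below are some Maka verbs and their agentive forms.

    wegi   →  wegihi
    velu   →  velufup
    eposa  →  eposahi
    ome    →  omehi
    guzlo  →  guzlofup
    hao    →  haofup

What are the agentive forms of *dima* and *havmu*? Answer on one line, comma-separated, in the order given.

dimahi, havmufup

The alternation tracks the last vowel of the stem — -fup when the last vowel of the stem is a rounded vowel (*velu*, *guzlo*, *hao*); -hi when the last vowel of the stem is an unrounded vowel (*wegi*, *eposa*, *ome*).
Since the last vowel of *dima* is /a/ (an unrounded vowel), it takes -hi, giving *dimahi*.
*havmu* — last vowel /u/ (a rounded vowel) → -fup → *havmufup*.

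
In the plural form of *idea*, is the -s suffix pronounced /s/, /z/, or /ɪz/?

The stem *idea* ends in a voiced non-sibilant sound.
The plural suffix surfaces as /ɪz/ after sibilants, /s/ after other voiceless consonants, and /z/ after other voiced sounds.
So the plural -s on *idea* is pronounced /z/.

/z/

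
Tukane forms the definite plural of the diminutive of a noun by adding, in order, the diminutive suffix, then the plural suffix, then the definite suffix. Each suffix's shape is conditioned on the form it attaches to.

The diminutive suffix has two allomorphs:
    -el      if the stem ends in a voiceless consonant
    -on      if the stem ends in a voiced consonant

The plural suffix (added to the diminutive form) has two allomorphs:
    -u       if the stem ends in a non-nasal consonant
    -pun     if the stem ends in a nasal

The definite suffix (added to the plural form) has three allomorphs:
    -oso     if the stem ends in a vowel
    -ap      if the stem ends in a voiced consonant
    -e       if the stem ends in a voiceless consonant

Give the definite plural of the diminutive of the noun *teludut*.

The final consonant of *teludut* is /t/, which is voiceless, so the diminutive suffix is -el, giving *teludutel*.
The diminutive form *teludutel* — final consonant /l/ (non-nasal) → -u → *teludutelu*.
The final sound of the plural form *teludutelu* is /u/, which is a vowel, so the definite suffix is -oso, giving *teluduteluoso*.

teluduteluoso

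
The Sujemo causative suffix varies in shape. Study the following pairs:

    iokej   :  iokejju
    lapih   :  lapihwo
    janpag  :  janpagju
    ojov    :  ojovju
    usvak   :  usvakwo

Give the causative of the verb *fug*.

Looking at the final consonant of each stem: -wo when the stem ends in a voiceless consonant (*lapih*, *usvak*); -ju when the stem ends in a voiced consonant (*iokej*, *janpag*, *ojov*).
The final consonant of *fug* is /g/, which is voiced, so the suffix is -ju, giving *fugju*.

fugju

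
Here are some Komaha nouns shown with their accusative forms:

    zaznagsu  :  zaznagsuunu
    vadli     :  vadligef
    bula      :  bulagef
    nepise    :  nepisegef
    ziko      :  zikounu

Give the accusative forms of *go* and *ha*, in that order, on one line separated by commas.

gounu, hagef

The suffix is conditioned by the last vowel: -unu when the last vowel of the stem is a rounded vowel (*zaznagsu*, *ziko*); -gef when the last vowel of the stem is an unrounded vowel (*vadli*, *bula*, *nepise*).
*go* — last vowel /o/ (a rounded vowel) → -unu → *gounu*.
The last vowel of *ha* is /a/, which is an unrounded vowel, so the suffix is -gef, giving *hagef*.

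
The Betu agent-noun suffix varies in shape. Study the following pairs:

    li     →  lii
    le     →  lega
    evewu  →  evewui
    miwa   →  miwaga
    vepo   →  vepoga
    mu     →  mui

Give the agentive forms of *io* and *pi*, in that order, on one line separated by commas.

The pattern is height harmony: -i when the last vowel of the stem is a high vowel (*li*, *evewu*, *mu*); -ga when the last vowel of the stem is a non-high vowel (*le*, *miwa*, *vepo*).
*io* — last vowel /o/ (a non-high vowel) → -ga → *ioga*.
The last vowel of *pi* is /i/, which is a high vowel, so the suffix is -i, giving *pii*.

ioga, pii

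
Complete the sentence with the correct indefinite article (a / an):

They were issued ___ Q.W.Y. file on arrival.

The indefinite article is chosen by the initial *sound* of the following word, not its spelling.
The initialism *Q.W.Y.* is read letter by letter; the first letter, Q, is pronounced /kjuː/, which begins with a consonant sound.
So the article is *a*: They were issued a Q.W.Y. file on arrival.

a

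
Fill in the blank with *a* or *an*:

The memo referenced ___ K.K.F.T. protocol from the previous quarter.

The indefinite article is chosen by the initial *sound* of the following word, not its spelling.
The initialism *K.K.F.T.* is read letter by letter; the first letter, K, is pronounced /keɪ/, which begins with a consonant sound.
So the article is *a*: The memo referenced a K.K.F.T. protocol from the previous quarter.

a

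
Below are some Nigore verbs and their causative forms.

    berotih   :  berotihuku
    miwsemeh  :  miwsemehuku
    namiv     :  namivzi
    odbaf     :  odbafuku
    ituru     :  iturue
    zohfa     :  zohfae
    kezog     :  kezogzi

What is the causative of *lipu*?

lipue

The suffix is conditioned by the final sound: -uku when the stem ends in a voiceless consonant (*berotih*, *miwsemeh*, *odbaf*); -zi when the stem ends in a voiced consonant (*namiv*, *kezog*); -e when the stem ends in a vowel (*ituru*, *zohfa*).
Since the final sound of *lipu* is /u/ (a vowel), it takes -e, giving *lipue*.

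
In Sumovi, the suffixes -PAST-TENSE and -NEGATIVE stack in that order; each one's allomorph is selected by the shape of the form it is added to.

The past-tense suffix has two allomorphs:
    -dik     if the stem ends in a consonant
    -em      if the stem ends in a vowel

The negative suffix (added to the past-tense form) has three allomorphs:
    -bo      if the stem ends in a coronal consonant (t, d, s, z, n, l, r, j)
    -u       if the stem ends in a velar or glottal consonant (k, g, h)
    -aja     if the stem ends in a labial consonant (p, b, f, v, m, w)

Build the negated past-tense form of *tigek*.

*tigek* — final sound /k/ (a consonant) → -dik → *tigekdik*.
Since the final consonant of the past-tense form *tigekdik* is /k/ (velar/glottal), it takes -u, giving *tigekdiku*.

tigekdiku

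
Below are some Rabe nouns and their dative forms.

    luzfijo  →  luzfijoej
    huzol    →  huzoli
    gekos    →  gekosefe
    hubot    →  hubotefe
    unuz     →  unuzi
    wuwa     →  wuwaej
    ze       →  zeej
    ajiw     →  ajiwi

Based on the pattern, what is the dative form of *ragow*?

The alternation tracks the final sound of the stem — -efe when the stem ends in a voiceless consonant (*gekos*, *hubot*); -i when the stem ends in a voiced consonant (*huzol*, *unuz*, *ajiw*); -ej when the stem ends in a vowel (*luzfijo*, *wuwa*, *ze*).
Since the final sound of *ragow* is /w/ (a voiced consonant), it takes -i, giving *ragowi*.

ragowi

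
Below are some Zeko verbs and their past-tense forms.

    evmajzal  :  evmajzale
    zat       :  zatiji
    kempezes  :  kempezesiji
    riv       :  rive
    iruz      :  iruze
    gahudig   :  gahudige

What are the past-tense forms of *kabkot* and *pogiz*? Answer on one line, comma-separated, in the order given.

kabkotiji, pogize

The suffix is conditioned by the final consonant: -iji when the stem ends in a voiceless consonant (*zat*, *kempezes*); -e when the stem ends in a voiced consonant (*evmajzal*, *riv*, *iruz*, *gahudig*).
Since the final consonant of *kabkot* is /t/ (voiceless), it takes -iji, giving *kabkotiji*.
The final consonant of *pogiz* is /z/, which is voiced, so the suffix is -e, giving *pogize*.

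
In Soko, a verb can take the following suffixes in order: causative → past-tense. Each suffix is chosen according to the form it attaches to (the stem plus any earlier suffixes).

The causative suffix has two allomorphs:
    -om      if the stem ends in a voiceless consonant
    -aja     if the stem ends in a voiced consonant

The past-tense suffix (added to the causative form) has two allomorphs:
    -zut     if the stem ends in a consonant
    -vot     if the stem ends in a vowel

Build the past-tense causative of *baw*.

bawajavot

Since the final consonant of *baw* is /w/ (voiced), it takes -aja, giving *bawaja*.
The causative form *bawaja* — final sound /a/ (a vowel) → -vot → *bawajavot*.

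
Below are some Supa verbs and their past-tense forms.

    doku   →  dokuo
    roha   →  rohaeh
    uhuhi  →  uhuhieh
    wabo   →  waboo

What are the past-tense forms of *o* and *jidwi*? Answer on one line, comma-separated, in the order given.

The alternation tracks the last vowel of the stem — -o when the last vowel of the stem is a rounded vowel (*doku*, *wabo*); -eh when the last vowel of the stem is an unrounded vowel (*roha*, *uhuhi*).
*o*: last vowel = /o/, a rounded vowel → -o → *oo*.
The last vowel of *jidwi* is /i/, which is an unrounded vowel, so the suffix is -eh, giving *jidwieh*.

oo, jidwieh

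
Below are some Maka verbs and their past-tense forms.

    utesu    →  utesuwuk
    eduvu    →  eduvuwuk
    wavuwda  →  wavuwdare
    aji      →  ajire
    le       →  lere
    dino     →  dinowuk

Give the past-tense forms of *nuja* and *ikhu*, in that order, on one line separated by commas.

nujare, ikhuwuk

The suffix is conditioned by the last vowel: -wuk when the last vowel of the stem is a rounded vowel (*utesu*, *eduvu*, *dino*); -re when the last vowel of the stem is an unrounded vowel (*wavuwda*, *aji*, *le*).
*nuja* — last vowel /a/ (an unrounded vowel) → -re → *nujare*.
*ikhu*: last vowel = /u/, a rounded vowel → -wuk → *ikhuwuk*.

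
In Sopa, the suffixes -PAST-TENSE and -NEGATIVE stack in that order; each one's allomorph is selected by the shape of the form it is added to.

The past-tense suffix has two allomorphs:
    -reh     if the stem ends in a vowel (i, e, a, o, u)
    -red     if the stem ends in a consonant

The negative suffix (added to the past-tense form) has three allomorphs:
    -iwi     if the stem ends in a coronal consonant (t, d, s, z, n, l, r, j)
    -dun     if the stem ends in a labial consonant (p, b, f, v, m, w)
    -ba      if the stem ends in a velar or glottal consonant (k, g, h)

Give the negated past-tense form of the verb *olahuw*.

olahuwrediwi

The final sound of *olahuw* is /w/, which is a consonant, so the past-tense suffix is -red, giving *olahuwred*.
The past-tense form *olahuwred*: final consonant = /d/, coronal → -iwi → *olahuwrediwi*.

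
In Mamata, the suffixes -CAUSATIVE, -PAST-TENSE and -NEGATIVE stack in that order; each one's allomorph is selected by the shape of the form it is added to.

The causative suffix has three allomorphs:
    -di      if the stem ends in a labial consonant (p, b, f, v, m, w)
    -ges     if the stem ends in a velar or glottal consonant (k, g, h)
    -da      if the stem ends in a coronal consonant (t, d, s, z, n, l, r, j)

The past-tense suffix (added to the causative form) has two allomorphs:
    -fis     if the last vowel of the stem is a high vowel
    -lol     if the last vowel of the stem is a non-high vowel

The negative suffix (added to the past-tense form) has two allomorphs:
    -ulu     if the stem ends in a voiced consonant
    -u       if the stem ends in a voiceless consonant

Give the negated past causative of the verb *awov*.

Since the final consonant of *awov* is /v/ (labial), it takes -di, giving *awovdi*.
The causative form *awovdi*: last vowel = /i/, a high vowel → -fis → *awovdifis*.
The past-tense form *awovdifis*: final consonant = /s/, voiceless → -u → *awovdifisu*.

awovdifisu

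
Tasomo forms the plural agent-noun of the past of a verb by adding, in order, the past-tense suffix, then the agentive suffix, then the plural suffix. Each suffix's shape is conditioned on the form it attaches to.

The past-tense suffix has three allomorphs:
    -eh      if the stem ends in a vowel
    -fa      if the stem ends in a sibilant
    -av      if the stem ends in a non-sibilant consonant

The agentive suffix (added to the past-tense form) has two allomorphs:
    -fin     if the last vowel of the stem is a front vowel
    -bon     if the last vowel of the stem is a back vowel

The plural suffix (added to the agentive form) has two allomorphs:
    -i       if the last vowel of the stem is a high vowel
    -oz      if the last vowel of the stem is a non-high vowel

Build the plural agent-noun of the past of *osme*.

osmeehfini

*osme*: final sound = /e/, a vowel → -eh → *osmeeh*.
The past-tense form *osmeeh* — last vowel /e/ (a front vowel) → -fin → *osmeehfin*.
The agentive form *osmeehfin* — last vowel /i/ (a high vowel) → -i → *osmeehfini*.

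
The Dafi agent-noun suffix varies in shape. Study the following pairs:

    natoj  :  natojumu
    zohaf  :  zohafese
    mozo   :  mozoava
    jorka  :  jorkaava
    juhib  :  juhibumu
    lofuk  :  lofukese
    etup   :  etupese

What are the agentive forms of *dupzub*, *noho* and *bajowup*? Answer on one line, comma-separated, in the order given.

The alternation tracks the final sound of the stem — -ese when the stem ends in a voiceless consonant (*zohaf*, *lofuk*, *etup*); -umu when the stem ends in a voiced consonant (*natoj*, *juhib*); -ava when the stem ends in a vowel (*mozo*, *jorka*).
Since the final sound of *dupzub* is /b/ (a voiced consonant), it takes -umu, giving *dupzubumu*.
*noho* — final sound /o/ (a vowel) → -ava → *nohoava*.
The final sound of *bajowup* is /p/, which is a voiceless consonant, so the suffix is -ese, giving *bajowupese*.

dupzubumu, nohoava, bajowupese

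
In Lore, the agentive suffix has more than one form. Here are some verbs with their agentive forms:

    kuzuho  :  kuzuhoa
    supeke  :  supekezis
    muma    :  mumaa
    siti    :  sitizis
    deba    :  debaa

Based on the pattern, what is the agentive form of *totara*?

The pattern is front/back vowel harmony: -zis when the last vowel of the stem is a front vowel (*supeke*, *siti*); -a when the last vowel of the stem is a back vowel (*kuzuho*, *muma*, *deba*).
The last vowel of *totara* is /a/, which is a back vowel, so the suffix is -a, giving *totaraa*.

totaraa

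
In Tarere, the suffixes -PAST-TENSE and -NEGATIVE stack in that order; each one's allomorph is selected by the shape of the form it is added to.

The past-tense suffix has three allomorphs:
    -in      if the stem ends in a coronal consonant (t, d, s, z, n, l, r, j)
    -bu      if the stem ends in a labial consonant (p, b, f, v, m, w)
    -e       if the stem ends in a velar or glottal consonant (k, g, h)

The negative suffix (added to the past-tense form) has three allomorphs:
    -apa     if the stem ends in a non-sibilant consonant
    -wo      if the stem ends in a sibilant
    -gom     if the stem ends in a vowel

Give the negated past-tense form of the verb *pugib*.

pugibbugom

Since the final consonant of *pugib* is /b/ (labial), it takes -bu, giving *pugibbu*.
The past-tense form *pugibbu*: final sound = /u/, a vowel → -gom → *pugibbugom*.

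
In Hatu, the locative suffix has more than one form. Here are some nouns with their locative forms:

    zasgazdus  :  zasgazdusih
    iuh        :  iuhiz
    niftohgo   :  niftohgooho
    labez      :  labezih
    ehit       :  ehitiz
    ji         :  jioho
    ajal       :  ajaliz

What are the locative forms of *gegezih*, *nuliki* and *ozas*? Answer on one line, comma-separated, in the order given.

Looking at the final sound of each stem: -ih when the stem ends in a sibilant (*zasgazdus*, *labez*); -iz when the stem ends in a non-sibilant consonant (*iuh*, *ehit*, *ajal*); -oho when the stem ends in a vowel (*niftohgo*, *ji*).
The final sound of *gegezih* is /h/, which is a non-sibilant consonant, so the suffix is -iz, giving *gegezihiz*.
Since the final sound of *nuliki* is /i/ (a vowel), it takes -oho, giving *nulikioho*.
*ozas*: final sound = /s/, a sibilant → -ih → *ozasih*.

gegezihiz, nulikioho, ozasih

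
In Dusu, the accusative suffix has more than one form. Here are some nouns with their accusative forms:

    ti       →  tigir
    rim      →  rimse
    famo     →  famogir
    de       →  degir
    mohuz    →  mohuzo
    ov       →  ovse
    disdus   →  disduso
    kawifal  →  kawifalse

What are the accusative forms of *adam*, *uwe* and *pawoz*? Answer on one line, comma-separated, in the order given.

The pattern is sibilance of the final sound: -o when the stem ends in a sibilant (*mohuz*, *disdus*); -se when the stem ends in a non-sibilant consonant (*rim*, *ov*, *kawifal*); -gir when the stem ends in a vowel (*ti*, *famo*, *de*).
*adam* — final sound /m/ (a non-sibilant consonant) → -se → *adamse*.
Since the final sound of *uwe* is /e/ (a vowel), it takes -gir, giving *uwegir*.
The final sound of *pawoz* is /z/, which is a sibilant, so the suffix is -o, giving *pawozo*.

adamse, uwegir, pawozo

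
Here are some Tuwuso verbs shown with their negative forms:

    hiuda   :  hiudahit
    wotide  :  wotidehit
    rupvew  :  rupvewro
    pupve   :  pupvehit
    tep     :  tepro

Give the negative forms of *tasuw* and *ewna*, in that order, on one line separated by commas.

tasuwro, ewnahit

The alternation tracks the final sound of the stem — -ro when the stem ends in a consonant (*rupvew*, *tep*); -hit when the stem ends in a vowel (*hiuda*, *wotide*, *pupve*).
*tasuw* — final sound /w/ (a consonant) → -ro → *tasuwro*.
The final sound of *ewna* is /a/, which is a vowel, so the suffix is -hit, giving *ewnahit*.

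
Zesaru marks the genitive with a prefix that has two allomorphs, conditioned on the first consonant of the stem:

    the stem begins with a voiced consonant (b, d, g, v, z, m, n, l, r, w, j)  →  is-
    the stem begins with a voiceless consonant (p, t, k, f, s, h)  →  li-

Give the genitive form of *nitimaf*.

isnitimaf

Since the first consonant of *nitimaf* is /n/ (voiced), it takes is-, giving *isnitimaf*.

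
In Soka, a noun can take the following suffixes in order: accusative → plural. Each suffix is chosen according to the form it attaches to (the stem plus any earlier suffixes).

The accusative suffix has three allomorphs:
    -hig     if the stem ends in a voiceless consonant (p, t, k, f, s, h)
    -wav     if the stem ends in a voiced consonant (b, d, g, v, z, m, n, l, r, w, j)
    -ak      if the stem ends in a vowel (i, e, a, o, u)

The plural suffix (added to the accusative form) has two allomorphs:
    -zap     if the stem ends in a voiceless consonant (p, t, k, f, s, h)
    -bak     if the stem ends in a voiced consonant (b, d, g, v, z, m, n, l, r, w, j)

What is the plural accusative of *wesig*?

wesigwavbak

The final sound of *wesig* is /g/, which is a voiced consonant, so the accusative suffix is -wav, giving *wesigwav*.
The final consonant of the accusative form *wesigwav* is /v/, which is voiced, so the plural suffix is -bak, giving *wesigwavbak*.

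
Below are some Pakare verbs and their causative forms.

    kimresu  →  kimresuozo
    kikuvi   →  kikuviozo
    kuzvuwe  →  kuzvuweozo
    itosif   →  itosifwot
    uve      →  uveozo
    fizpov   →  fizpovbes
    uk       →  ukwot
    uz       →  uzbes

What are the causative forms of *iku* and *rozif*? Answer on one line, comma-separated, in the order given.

Looking at the final sound of each stem: -wot when the stem ends in a voiceless consonant (*itosif*, *uk*); -bes when the stem ends in a voiced consonant (*fizpov*, *uz*); -ozo when the stem ends in a vowel (*kimresu*, *kikuvi*, *kuzvuwe*, *uve*).
Since the final sound of *iku* is /u/ (a vowel), it takes -ozo, giving *ikuozo*.
Since the final sound of *rozif* is /f/ (a voiceless consonant), it takes -wot, giving *rozifwot*.

ikuozo, rozifwot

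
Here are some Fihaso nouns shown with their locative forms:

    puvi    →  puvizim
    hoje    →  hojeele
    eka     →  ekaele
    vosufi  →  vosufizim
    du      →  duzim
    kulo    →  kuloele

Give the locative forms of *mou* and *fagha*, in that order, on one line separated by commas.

Looking at the last vowel of each stem: -zim when the last vowel of the stem is a high vowel (*puvi*, *vosufi*, *du*); -ele when the last vowel of the stem is a non-high vowel (*hoje*, *eka*, *kulo*).
*mou* — last vowel /u/ (a high vowel) → -zim → *mouzim*.
The last vowel of *fagha* is /a/, which is a non-high vowel, so the suffix is -ele, giving *faghaele*.

mouzim, faghaele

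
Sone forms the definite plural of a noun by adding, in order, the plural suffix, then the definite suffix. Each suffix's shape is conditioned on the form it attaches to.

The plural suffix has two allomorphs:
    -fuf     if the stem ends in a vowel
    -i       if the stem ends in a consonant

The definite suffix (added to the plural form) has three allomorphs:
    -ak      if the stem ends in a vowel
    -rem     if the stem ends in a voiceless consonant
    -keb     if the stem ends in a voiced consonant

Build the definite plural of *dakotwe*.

*dakotwe*: final sound = /e/, a vowel → -fuf → *dakotwefuf*.
Since the final sound of the plural form *dakotwefuf* is /f/ (a voiceless consonant), it takes -rem, giving *dakotwefufrem*.

dakotwefufrem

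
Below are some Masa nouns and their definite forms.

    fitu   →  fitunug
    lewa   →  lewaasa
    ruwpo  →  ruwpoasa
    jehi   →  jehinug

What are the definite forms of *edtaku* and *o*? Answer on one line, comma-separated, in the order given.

Looking at the last vowel of each stem: -nug when the last vowel of the stem is a high vowel (*fitu*, *jehi*); -asa when the last vowel of the stem is a non-high vowel (*lewa*, *ruwpo*).
*edtaku*: last vowel = /u/, a high vowel → -nug → *edtakunug*.
*o* — last vowel /o/ (a non-high vowel) → -asa → *oasa*.

edtakunug, oasa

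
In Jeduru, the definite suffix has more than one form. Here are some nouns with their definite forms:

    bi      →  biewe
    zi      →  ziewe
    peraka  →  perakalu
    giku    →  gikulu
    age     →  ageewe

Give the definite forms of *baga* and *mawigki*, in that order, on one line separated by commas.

bagalu, mawigkiewe

Looking at the last vowel of each stem: -ewe when the last vowel of the stem is a front vowel (*bi*, *zi*, *age*); -lu when the last vowel of the stem is a back vowel (*peraka*, *giku*).
The last vowel of *baga* is /a/, which is a back vowel, so the suffix is -lu, giving *bagalu*.
*mawigki* — last vowel /i/ (a front vowel) → -ewe → *mawigkiewe*.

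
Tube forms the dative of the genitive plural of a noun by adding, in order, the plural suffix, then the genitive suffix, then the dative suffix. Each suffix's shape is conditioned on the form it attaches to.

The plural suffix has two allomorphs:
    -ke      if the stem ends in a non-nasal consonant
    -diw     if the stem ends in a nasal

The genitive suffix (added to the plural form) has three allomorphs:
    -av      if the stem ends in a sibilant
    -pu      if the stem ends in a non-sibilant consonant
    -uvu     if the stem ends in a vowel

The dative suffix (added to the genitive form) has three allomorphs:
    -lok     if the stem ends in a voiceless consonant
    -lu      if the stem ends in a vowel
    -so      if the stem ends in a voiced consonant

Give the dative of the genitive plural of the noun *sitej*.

sitejkeuvulu

*sitej*: final consonant = /j/, non-nasal → -ke → *sitejke*.
The plural form *sitejke* — final sound /e/ (a vowel) → -uvu → *sitejkeuvu*.
The genitive form *sitejkeuvu*: final sound = /u/, a vowel → -lu → *sitejkeuvulu*.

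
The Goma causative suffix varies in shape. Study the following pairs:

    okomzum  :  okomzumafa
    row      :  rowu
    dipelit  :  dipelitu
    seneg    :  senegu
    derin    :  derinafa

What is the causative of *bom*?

The suffix is conditioned by the final consonant: -afa when the stem ends in a nasal (*okomzum*, *derin*); -u when the stem ends in a non-nasal consonant (*row*, *dipelit*, *seneg*).
*bom*: final consonant = /m/, a nasal → -afa → *bomafa*.

bomafa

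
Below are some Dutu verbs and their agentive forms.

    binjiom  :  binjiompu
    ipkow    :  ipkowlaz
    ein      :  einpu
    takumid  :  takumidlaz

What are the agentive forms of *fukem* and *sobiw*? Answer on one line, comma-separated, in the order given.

The alternation tracks the final consonant of the stem — -pu when the stem ends in a nasal (*binjiom*, *ein*); -laz when the stem ends in a non-nasal consonant (*ipkow*, *takumid*).
Since the final consonant of *fukem* is /m/ (a nasal), it takes -pu, giving *fukempu*.
Since the final consonant of *sobiw* is /w/ (non-nasal), it takes -laz, giving *sobiwlaz*.

fukempu, sobiwlaz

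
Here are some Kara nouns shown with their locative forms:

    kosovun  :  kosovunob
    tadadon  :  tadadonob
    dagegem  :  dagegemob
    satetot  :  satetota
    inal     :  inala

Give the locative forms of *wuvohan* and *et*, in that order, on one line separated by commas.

Looking at the final consonant of each stem: -ob when the stem ends in a nasal (*kosovun*, *tadadon*, *dagegem*); -a when the stem ends in a non-nasal consonant (*satetot*, *inal*).
*wuvohan*: final consonant = /n/, a nasal → -ob → *wuvohanob*.
*et*: final consonant = /t/, non-nasal → -a → *eta*.

wuvohanob, eta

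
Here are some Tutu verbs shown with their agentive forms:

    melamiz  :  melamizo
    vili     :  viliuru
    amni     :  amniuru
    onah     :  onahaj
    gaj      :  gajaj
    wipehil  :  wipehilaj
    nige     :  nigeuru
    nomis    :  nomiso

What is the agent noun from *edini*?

ediniuru

The pattern is sibilance of the final sound: -o when the stem ends in a sibilant (*melamiz*, *nomis*); -aj when the stem ends in a non-sibilant consonant (*onah*, *gaj*, *wipehil*); -uru when the stem ends in a vowel (*vili*, *amni*, *nige*).
*edini* — final sound /i/ (a vowel) → -uru → *ediniuru*.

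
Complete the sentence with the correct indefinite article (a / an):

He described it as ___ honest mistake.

The indefinite article is chosen by the initial *sound* of the following word, not its spelling.
*honest* begins with the sound /ɒ/ (silent h) — a vowel sound.
So the article is *an*: He described it as an honest mistake.

an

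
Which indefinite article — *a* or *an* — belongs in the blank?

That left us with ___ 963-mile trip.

The indefinite article is chosen by the initial *sound* of the following word, not its spelling.
The number *963* is spoken "nine hundred …", beginning with /naɪn/ — a consonant sound.
So the article is *a*: That left us with a 963-mile trip.

a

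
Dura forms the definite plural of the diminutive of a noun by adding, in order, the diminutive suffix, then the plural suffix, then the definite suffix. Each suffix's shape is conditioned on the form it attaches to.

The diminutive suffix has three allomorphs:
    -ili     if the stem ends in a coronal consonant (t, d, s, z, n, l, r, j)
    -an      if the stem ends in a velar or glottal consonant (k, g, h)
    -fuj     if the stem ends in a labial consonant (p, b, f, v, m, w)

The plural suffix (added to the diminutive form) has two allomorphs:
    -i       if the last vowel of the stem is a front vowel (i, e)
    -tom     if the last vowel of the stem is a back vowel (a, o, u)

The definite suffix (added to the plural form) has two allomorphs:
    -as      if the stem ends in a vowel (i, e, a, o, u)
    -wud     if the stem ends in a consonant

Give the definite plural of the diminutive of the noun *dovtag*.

dovtagantomwud

Since the final consonant of *dovtag* is /g/ (velar/glottal), it takes -an, giving *dovtagan*.
The diminutive form *dovtagan*: last vowel = /a/, a back vowel → -tom → *dovtagantom*.
The plural form *dovtagantom* — final sound /m/ (a consonant) → -wud → *dovtagantomwud*.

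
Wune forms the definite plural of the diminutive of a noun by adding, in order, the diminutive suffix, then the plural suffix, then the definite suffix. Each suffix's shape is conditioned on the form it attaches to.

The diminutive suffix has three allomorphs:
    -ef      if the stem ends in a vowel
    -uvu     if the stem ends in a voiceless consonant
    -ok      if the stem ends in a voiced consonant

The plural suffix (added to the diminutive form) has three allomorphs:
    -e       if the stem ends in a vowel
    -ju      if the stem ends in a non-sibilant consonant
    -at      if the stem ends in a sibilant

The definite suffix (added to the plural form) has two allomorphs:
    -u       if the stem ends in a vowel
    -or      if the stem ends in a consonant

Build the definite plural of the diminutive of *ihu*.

ihuefjuu

*ihu* — final sound /u/ (a vowel) → -ef → *ihuef*.
Since the final sound of the diminutive form *ihuef* is /f/ (a non-sibilant consonant), it takes -ju, giving *ihuefju*.
The final sound of the plural form *ihuefju* is /u/, which is a vowel, so the definite suffix is -u, giving *ihuefjuu*.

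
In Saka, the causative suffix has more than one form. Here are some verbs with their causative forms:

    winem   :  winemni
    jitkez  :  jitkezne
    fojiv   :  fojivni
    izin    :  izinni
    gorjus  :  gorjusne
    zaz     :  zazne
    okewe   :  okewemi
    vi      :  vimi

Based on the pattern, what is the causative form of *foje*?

The alternation tracks the final sound of the stem — -ne when the stem ends in a sibilant (*jitkez*, *gorjus*, *zaz*); -ni when the stem ends in a non-sibilant consonant (*winem*, *fojiv*, *izin*); -mi when the stem ends in a vowel (*okewe*, *vi*).
*foje* — final sound /e/ (a vowel) → -mi → *fojemi*.

fojemi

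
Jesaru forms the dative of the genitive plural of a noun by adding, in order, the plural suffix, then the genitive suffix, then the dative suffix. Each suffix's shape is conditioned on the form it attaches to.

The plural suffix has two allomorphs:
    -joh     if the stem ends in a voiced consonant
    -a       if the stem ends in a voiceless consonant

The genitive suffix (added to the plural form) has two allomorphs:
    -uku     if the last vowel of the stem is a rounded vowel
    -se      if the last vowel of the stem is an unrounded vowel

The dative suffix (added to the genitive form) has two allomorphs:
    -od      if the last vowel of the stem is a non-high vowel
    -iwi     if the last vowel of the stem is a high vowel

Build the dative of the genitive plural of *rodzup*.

Since the final consonant of *rodzup* is /p/ (voiceless), it takes -a, giving *rodzupa*.
The plural form *rodzupa* — last vowel /a/ (an unrounded vowel) → -se → *rodzupase*.
The genitive form *rodzupase* — last vowel /e/ (a non-high vowel) → -od → *rodzupaseod*.

rodzupaseod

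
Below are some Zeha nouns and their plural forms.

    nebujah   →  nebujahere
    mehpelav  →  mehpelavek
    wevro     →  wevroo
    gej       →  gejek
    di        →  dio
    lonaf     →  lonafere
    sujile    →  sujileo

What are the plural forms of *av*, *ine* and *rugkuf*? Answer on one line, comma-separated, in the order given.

Looking at the final sound of each stem: -ere when the stem ends in a voiceless consonant (*nebujah*, *lonaf*); -ek when the stem ends in a voiced consonant (*mehpelav*, *gej*); -o when the stem ends in a vowel (*wevro*, *di*, *sujile*).
The final sound of *av* is /v/, which is a voiced consonant, so the suffix is -ek, giving *avek*.
*ine* — final sound /e/ (a vowel) → -o → *ineo*.
*rugkuf* — final sound /f/ (a voiceless consonant) → -ere → *rugkufere*.

avek, ineo, rugkufere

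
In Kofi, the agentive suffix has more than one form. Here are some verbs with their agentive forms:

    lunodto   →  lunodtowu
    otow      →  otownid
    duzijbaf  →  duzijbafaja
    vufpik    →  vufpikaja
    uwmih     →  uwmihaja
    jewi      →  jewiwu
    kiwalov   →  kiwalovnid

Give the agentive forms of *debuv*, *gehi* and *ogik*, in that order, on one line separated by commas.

The alternation tracks the final sound of the stem — -aja when the stem ends in a voiceless consonant (*duzijbaf*, *vufpik*, *uwmih*); -nid when the stem ends in a voiced consonant (*otow*, *kiwalov*); -wu when the stem ends in a vowel (*lunodto*, *jewi*).
*debuv* — final sound /v/ (a voiced consonant) → -nid → *debuvnid*.
*gehi* — final sound /i/ (a vowel) → -wu → *gehiwu*.
*ogik*: final sound = /k/, a voiceless consonant → -aja → *ogikaja*.

debuvnid, gehiwu, ogikaja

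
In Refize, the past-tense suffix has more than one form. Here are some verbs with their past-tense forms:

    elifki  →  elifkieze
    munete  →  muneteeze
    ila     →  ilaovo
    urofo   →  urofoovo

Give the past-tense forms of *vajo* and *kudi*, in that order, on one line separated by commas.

Looking at the last vowel of each stem: -eze when the last vowel of the stem is a front vowel (*elifki*, *munete*); -ovo when the last vowel of the stem is a back vowel (*ila*, *urofo*).
Since the last vowel of *vajo* is /o/ (a back vowel), it takes -ovo, giving *vajoovo*.
*kudi*: last vowel = /i/, a front vowel → -eze → *kudieze*.

vajoovo, kudieze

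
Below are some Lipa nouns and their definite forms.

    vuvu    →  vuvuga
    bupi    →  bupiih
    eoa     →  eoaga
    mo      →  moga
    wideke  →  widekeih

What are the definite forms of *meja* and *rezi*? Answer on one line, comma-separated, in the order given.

Looking at the last vowel of each stem: -ih when the last vowel of the stem is a front vowel (*bupi*, *wideke*); -ga when the last vowel of the stem is a back vowel (*vuvu*, *eoa*, *mo*).
Since the last vowel of *meja* is /a/ (a back vowel), it takes -ga, giving *mejaga*.
Since the last vowel of *rezi* is /i/ (a front vowel), it takes -ih, giving *reziih*.

mejaga, reziih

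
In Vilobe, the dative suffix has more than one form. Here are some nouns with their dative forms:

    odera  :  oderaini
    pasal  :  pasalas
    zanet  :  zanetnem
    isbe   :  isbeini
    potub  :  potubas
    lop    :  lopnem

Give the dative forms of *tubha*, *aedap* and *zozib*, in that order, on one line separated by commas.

tubhaini, aedapnem, zozibas

The suffix is conditioned by the final sound: -nem when the stem ends in a voiceless consonant (*zanet*, *lop*); -as when the stem ends in a voiced consonant (*pasal*, *potub*); -ini when the stem ends in a vowel (*odera*, *isbe*).
The final sound of *tubha* is /a/, which is a vowel, so the suffix is -ini, giving *tubhaini*.
*aedap* — final sound /p/ (a voiceless consonant) → -nem → *aedapnem*.
Since the final sound of *zozib* is /b/ (a voiced consonant), it takes -as, giving *zozibas*.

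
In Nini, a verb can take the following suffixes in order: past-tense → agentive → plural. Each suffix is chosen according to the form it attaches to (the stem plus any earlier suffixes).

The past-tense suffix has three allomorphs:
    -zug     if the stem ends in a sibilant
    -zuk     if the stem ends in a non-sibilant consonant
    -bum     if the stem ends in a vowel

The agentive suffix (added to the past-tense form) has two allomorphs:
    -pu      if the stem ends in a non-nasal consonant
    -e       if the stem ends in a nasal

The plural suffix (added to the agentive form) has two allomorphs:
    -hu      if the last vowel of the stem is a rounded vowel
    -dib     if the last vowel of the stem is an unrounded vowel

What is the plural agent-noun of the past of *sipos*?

*sipos*: final sound = /s/, a sibilant → -zug → *siposzug*.
Since the final consonant of the past-tense form *siposzug* is /g/ (non-nasal), it takes -pu, giving *siposzugpu*.
The agentive form *siposzugpu*: last vowel = /u/, a rounded vowel → -hu → *siposzugpuhu*.

siposzugpuhu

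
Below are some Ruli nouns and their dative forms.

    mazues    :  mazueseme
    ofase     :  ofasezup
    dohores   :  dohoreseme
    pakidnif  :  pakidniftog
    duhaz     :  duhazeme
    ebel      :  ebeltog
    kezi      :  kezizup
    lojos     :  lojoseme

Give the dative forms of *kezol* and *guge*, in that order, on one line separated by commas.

kezoltog, gugezup

Looking at the final sound of each stem: -eme when the stem ends in a sibilant (*mazues*, *dohores*, *duhaz*, *lojos*); -tog when the stem ends in a non-sibilant consonant (*pakidnif*, *ebel*); -zup when the stem ends in a vowel (*ofase*, *kezi*).
*kezol* — final sound /l/ (a non-sibilant consonant) → -tog → *kezoltog*.
Since the final sound of *guge* is /e/ (a vowel), it takes -zup, giving *gugezup*.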